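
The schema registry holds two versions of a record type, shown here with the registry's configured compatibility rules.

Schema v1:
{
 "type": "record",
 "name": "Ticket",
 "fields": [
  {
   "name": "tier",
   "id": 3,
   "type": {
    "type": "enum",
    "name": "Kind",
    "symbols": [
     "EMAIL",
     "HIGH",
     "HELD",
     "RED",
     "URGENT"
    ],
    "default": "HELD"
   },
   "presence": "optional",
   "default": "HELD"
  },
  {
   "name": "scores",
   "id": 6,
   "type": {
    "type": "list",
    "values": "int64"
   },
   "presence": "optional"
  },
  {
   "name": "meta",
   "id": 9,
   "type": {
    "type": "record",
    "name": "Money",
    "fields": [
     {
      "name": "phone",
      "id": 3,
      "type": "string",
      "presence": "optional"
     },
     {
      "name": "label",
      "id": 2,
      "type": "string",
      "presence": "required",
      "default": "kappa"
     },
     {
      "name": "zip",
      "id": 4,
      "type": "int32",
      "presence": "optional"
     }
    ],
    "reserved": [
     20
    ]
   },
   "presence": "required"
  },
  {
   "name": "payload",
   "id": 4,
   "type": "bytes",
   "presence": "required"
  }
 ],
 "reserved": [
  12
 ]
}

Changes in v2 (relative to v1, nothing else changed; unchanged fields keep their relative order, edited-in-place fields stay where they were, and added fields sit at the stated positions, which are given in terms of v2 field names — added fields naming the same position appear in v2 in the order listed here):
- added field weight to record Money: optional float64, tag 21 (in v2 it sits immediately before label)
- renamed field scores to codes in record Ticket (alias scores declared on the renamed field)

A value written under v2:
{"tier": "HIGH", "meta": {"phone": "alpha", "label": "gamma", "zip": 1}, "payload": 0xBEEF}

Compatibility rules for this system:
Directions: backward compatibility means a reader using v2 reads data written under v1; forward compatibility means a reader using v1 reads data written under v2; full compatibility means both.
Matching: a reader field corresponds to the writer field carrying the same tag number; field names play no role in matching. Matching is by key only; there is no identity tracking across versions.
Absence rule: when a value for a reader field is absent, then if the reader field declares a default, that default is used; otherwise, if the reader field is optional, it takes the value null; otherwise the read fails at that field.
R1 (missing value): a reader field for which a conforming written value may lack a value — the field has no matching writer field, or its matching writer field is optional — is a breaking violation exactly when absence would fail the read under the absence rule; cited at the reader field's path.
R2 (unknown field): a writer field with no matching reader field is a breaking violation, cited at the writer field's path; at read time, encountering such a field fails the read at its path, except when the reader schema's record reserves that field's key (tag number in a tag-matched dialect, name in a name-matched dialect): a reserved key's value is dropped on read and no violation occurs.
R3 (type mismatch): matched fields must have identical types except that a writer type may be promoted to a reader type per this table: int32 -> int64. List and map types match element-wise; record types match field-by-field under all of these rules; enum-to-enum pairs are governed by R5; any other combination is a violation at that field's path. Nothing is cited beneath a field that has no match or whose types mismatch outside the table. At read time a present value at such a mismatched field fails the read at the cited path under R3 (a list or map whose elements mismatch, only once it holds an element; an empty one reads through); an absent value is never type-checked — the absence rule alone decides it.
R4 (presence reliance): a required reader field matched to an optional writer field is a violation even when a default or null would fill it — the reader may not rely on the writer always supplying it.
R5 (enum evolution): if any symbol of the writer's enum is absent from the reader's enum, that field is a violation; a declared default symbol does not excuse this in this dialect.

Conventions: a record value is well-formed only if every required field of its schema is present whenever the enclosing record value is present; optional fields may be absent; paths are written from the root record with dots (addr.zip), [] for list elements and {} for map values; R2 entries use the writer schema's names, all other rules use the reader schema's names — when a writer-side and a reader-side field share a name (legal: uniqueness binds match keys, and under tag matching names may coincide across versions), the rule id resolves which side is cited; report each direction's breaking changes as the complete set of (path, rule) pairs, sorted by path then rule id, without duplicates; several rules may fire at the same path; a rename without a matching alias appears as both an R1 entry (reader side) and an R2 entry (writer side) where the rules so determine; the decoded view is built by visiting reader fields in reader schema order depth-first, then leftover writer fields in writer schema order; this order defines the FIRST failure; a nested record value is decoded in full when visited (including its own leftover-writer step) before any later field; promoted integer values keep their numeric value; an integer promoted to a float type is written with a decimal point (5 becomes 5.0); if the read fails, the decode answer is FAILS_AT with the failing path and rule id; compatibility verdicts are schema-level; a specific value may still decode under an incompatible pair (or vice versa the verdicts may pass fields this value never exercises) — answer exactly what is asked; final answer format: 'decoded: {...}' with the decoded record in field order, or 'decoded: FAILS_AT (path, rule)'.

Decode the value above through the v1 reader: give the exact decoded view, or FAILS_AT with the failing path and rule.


the writer's type comes first in each Ticket pair
decoding the Ticket value with the v1 reader:
  tier := "HIGH"
  scores := null (not supplied -> null)
  meta.phone := "alpha"
  meta.label := "gamma"
  meta.zip := 1
  payload := 0xBEEF
  => decoded: {"tier": "HIGH", "scores": null, "meta": {"phone": "alpha", "label": "gamma", "zip": 1}, "payload": 0xBEEF}
diffs on Ticket not affecting the asked answer:
  added field weight to record Money: optional float64, tag 21 (in v2 it sits immediately before label) -> schema-level compatibility only; this Ticket value's decode is unchanged
  renamed field scores to codes in record Ticket (alias scores declared on the renamed field) -> inert under this dialect — no rule fires on Ticket and the result does not move

decoded: {"tier": "HIGH", "scores": null, "meta": {"phone": "alpha", "label": "gamma", "zip": 1}, "payload": 0xBEEF}


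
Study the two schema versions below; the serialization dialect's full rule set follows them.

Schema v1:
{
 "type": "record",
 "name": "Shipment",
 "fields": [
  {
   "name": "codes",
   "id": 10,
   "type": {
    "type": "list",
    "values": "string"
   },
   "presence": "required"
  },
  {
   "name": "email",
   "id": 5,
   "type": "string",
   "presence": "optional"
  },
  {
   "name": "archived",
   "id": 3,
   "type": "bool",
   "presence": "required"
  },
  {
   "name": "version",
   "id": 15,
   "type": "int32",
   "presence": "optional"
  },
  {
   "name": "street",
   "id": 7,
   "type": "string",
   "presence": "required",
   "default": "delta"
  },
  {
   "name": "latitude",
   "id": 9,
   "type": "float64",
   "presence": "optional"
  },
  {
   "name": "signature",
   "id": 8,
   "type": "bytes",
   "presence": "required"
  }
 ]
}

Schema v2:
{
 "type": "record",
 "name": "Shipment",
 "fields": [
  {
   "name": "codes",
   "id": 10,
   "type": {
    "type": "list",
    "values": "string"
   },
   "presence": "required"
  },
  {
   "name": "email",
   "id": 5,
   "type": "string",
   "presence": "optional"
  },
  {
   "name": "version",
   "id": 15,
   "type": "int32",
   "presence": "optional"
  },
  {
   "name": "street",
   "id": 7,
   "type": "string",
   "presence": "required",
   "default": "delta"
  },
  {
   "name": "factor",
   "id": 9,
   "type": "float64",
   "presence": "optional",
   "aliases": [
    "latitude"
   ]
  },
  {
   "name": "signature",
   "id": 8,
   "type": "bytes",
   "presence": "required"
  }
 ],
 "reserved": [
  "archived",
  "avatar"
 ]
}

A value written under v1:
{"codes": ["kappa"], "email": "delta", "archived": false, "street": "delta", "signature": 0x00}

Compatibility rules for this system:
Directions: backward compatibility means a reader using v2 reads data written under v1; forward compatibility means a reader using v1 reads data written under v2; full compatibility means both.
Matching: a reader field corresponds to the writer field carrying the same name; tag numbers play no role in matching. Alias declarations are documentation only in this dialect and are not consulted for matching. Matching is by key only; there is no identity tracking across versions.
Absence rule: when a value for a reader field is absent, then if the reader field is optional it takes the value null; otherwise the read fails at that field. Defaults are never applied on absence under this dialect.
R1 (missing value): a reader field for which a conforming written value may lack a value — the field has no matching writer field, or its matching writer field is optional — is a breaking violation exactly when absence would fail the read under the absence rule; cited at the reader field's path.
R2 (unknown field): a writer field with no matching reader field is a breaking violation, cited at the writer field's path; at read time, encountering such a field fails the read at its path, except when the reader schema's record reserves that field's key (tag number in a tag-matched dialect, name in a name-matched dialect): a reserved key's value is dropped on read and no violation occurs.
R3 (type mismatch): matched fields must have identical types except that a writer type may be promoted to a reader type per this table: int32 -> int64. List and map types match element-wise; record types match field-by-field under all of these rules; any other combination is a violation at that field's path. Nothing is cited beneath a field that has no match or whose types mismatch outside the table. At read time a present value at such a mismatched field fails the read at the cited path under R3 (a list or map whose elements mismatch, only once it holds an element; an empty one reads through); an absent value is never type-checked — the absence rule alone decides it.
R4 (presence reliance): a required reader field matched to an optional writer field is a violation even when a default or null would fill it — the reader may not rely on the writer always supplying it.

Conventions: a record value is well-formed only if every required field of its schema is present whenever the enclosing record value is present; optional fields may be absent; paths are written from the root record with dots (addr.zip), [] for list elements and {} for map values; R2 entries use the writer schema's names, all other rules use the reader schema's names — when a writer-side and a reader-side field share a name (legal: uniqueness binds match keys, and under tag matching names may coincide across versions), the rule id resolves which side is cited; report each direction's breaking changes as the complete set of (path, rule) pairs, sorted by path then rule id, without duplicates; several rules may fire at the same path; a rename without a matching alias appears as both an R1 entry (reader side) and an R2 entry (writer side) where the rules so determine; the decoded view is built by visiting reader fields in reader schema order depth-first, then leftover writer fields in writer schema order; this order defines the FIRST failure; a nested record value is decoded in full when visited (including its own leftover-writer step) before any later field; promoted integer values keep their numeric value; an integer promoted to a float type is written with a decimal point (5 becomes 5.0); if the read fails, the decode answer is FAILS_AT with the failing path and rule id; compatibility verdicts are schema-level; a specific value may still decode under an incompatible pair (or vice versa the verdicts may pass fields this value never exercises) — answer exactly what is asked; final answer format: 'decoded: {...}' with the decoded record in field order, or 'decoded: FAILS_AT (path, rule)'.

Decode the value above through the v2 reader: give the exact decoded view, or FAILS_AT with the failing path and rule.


in Shipment below, arrows point writer -> reader
decoding the Shipment value with the v2 reader:
  codes := ["kappa"]
  email := "delta"
  version := null (not supplied -> null)
  street := "delta"
  factor := null (not supplied -> null)
  signature := 0x00
  writer archived: reserved -> dropped
  => decoded: {"codes": ["kappa"], "email": "delta", "version": null, "street": "delta", "factor": null, "signature": 0x00}

decoded: {"codes": ["kappa"], "email": "delta", "version": null, "street": "delta", "factor": null, "signature": 0x00}


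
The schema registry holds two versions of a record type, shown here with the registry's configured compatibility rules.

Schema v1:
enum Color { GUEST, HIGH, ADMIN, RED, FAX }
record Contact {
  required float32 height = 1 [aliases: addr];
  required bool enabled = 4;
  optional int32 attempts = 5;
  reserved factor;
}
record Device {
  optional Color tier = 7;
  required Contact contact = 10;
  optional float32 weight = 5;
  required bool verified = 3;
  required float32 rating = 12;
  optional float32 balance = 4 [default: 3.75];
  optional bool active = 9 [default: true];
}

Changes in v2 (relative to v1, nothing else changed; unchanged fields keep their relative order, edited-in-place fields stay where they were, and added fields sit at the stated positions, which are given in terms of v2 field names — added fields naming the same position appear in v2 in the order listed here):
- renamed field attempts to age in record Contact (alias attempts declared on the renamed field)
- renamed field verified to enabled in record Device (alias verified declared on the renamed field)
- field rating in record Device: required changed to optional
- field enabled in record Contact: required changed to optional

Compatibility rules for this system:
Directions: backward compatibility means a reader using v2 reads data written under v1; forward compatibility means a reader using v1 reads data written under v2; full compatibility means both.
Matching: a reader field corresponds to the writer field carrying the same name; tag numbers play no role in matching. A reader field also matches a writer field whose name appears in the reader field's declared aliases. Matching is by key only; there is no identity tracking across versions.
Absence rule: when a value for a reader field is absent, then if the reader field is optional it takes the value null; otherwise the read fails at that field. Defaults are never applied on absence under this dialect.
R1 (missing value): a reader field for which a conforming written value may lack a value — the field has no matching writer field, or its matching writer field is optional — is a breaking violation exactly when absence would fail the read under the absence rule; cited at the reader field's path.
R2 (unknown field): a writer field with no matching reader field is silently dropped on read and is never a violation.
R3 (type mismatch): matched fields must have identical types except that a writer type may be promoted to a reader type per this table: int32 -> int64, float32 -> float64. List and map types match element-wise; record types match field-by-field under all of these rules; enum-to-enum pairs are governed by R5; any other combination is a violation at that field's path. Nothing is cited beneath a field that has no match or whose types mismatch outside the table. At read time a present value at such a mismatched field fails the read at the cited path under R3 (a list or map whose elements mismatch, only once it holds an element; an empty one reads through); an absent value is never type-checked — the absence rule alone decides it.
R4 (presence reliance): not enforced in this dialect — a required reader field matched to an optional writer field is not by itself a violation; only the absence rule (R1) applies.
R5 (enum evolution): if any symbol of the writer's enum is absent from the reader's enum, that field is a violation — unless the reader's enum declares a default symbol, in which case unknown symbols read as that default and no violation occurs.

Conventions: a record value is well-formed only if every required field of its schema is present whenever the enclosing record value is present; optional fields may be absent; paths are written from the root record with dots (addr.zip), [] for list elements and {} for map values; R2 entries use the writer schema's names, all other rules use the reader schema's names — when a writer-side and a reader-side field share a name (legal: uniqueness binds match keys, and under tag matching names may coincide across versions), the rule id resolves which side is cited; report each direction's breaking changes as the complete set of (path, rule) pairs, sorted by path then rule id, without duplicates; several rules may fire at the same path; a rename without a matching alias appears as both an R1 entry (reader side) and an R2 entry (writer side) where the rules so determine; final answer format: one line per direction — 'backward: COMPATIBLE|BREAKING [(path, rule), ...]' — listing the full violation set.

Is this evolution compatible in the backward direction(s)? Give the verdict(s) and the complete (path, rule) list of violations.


backward: COMPATIBLE []

each type pair in Device: writer, then reader
backward pass over Device, reader schema v2, writer schema v1:
  Color -> Color, writer optional: tier aligns to tier
  Contact -> Contact, writer required: contact aligns to contact
  float32 -> float32, writer optional: weight aligns to weight
  bool -> bool, writer required: enabled aligns to verified
  float32 -> float32, writer required: rating aligns to rating
  float32 -> float32, writer optional: balance aligns to balance
  bool -> bool, writer optional: active aligns to active
  float32 -> float32, writer required: contact.height aligns to contact.height
  bool -> bool, writer required: contact.enabled aligns to contact.enabled
  int32 -> int32, writer optional: contact.age aligns to contact.attempts
  nothing fires on Device: backward is COMPATIBLE
ruling out the remaining Device differences:
  renamed field attempts to age in record Contact (alias attempts declared on the renamed field) -> triggers nothing under Device's printed rules — same verdict
  renamed field verified to enabled in record Device (alias verified declared on the renamed field) -> matters only for Device's forward compatibility — outside the asked direction
  field rating in record Device: required changed to optional -> matters only for Device's forward compatibility — outside the asked direction
  field enabled in record Contact: required changed to optional -> matters only for Device's forward compatibility — outside the asked direction


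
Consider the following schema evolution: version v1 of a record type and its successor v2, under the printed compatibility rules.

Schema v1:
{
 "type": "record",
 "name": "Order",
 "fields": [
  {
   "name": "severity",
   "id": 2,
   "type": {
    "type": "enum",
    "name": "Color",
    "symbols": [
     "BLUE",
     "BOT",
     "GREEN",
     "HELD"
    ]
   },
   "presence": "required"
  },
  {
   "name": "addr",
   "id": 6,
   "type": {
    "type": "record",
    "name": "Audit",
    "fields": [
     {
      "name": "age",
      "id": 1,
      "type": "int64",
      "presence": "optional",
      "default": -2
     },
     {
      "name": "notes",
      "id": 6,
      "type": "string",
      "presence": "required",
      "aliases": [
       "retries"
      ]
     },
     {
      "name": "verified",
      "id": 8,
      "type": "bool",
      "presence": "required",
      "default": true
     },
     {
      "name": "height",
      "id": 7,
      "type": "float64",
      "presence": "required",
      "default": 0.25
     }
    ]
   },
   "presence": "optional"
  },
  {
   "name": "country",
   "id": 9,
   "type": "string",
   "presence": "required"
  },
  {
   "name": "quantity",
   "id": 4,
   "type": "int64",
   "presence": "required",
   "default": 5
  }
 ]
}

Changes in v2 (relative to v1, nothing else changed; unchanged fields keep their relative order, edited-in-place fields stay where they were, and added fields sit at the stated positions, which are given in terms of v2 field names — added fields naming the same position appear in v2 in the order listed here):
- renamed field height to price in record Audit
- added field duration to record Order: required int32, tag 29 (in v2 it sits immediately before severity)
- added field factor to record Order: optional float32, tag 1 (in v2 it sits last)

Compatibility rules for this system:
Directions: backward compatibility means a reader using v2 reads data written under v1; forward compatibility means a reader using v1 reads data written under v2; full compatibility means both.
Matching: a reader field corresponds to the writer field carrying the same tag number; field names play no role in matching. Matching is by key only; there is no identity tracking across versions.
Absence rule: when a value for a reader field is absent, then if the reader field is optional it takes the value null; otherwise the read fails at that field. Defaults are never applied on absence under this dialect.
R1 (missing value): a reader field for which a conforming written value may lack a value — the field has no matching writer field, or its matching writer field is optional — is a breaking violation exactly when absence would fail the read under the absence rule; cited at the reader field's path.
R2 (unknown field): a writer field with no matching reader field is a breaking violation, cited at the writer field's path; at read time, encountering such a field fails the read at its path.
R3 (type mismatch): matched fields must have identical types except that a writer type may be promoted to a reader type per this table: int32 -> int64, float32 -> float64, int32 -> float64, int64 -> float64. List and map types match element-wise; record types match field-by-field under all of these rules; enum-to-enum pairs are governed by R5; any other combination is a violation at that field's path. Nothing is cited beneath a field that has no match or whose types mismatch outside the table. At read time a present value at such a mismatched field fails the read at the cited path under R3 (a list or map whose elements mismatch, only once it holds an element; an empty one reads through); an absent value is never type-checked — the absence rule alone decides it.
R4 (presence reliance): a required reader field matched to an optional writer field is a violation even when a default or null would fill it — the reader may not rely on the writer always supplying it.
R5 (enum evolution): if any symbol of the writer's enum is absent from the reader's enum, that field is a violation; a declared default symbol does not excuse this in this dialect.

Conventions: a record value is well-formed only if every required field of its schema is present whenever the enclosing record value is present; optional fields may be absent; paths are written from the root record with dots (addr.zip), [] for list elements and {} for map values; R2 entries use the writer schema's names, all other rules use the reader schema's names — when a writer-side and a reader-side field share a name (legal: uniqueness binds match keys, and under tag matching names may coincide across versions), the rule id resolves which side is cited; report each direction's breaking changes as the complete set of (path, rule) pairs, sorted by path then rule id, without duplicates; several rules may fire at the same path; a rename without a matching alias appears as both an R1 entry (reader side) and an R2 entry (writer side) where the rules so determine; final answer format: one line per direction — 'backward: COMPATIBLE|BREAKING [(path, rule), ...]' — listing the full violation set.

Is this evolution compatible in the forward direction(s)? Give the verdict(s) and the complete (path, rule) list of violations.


forward: BREAKING [(duration, R2), (factor, R2)]

each type pair in Order: writer, then reader
forward for Order (reader v1, writer v2):
  Color -> Color, writer required: severity aligns to severity
  Audit -> Audit, writer optional: addr aligns to addr
  string -> string, writer required: country aligns to country
  int64 -> int64, writer required: quantity aligns to quantity
  writer duration: unknown to reader
  writer factor: unknown to reader
  int64 -> int64, writer optional: addr.age aligns to addr.age
  string -> string, writer required: addr.notes aligns to addr.notes
  bool -> bool, writer required: addr.verified aligns to addr.verified
  float64 -> float64, writer required: addr.height aligns to addr.price
  rule R2 violated at duration
  rule R2 violated at factor
  => forward: BREAKING (2)
ruling out the remaining Order differences:
  renamed field height to price in record Audit -> fires no rule on Order, leaving the asked answer as it is


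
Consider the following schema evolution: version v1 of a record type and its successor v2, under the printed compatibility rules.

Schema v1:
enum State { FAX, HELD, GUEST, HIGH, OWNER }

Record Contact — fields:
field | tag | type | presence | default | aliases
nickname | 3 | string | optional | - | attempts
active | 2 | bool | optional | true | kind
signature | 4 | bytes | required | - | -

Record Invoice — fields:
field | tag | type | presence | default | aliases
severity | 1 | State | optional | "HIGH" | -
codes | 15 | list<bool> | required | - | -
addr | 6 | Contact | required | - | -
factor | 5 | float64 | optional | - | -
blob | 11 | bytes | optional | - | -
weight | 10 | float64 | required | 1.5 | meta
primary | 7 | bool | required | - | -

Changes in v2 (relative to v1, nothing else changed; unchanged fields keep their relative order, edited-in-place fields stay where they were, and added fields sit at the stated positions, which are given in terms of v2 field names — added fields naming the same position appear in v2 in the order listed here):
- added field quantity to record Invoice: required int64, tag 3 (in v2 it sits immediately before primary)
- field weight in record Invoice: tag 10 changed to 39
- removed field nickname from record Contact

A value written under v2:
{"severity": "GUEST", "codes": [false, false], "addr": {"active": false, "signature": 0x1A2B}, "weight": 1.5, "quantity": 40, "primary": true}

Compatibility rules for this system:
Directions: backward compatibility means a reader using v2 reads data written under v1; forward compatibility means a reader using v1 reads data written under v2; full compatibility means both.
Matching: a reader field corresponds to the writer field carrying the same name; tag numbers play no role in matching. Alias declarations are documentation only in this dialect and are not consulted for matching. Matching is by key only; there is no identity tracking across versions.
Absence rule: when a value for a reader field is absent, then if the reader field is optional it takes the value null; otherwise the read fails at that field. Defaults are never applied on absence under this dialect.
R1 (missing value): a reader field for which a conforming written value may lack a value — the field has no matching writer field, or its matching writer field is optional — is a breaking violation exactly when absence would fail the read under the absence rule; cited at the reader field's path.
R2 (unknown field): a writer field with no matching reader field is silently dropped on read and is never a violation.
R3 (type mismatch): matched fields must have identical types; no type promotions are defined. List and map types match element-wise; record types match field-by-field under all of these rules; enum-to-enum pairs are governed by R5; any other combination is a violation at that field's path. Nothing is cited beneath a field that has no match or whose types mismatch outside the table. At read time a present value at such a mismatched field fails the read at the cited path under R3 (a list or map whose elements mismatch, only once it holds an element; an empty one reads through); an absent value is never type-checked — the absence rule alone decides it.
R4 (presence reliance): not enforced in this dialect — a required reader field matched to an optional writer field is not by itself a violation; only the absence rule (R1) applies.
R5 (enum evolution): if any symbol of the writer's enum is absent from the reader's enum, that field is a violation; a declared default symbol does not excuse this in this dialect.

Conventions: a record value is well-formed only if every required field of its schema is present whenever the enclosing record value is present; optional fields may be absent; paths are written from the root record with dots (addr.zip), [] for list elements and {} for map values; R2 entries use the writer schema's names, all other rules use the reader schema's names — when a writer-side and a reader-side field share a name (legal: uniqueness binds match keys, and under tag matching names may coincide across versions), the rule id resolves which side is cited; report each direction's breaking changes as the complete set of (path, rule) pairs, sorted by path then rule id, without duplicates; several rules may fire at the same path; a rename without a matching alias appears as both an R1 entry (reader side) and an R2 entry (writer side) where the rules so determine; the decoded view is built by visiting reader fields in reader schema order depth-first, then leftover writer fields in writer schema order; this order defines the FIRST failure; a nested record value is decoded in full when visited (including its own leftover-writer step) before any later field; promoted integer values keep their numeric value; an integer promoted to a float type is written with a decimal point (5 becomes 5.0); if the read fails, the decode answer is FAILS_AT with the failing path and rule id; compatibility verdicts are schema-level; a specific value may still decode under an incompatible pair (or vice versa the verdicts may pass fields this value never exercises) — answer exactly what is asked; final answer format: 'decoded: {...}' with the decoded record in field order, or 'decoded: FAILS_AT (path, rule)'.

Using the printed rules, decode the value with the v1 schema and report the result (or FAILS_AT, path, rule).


decoded: {"severity": "GUEST", "codes": [false, false], "addr": {"nickname": null, "active": false, "signature": 0x1A2B}, "factor": null, "blob": null, "weight": 1.5, "primary": true}

arrows below run writer -> reader for Invoice
decode walk for Invoice under reader schema v1:
  severity := "GUEST"
  codes := [false, false]
  addr.nickname := null (missing; optional => null)
  addr.active := false
  addr.signature := 0x1A2B
  factor := null (missing; optional => null)
  blob := null (missing; optional => null)
  weight := 1.5
  primary := true
  writer quantity: no reader field; dropped
  => decoded: {"severity": "GUEST", "codes": [false, false], "addr": {"nickname": null, "active": false, "signature": 0x1A2B}, "factor": null, "blob": null, "weight": 1.5, "primary": true}
ruling out the remaining Invoice differences:
  added field quantity to record Invoice: required int64, tag 3 (in v2 it sits immediately before primary) -> a verdict-level change on Invoice — the shown value reads the same
  field weight in record Invoice: tag 10 changed to 39 -> no rule fires on it and the decoded Invoice view is identical with or without it
  removed field nickname from record Contact -> no rule fires on it and the decoded Invoice view is identical with or without it


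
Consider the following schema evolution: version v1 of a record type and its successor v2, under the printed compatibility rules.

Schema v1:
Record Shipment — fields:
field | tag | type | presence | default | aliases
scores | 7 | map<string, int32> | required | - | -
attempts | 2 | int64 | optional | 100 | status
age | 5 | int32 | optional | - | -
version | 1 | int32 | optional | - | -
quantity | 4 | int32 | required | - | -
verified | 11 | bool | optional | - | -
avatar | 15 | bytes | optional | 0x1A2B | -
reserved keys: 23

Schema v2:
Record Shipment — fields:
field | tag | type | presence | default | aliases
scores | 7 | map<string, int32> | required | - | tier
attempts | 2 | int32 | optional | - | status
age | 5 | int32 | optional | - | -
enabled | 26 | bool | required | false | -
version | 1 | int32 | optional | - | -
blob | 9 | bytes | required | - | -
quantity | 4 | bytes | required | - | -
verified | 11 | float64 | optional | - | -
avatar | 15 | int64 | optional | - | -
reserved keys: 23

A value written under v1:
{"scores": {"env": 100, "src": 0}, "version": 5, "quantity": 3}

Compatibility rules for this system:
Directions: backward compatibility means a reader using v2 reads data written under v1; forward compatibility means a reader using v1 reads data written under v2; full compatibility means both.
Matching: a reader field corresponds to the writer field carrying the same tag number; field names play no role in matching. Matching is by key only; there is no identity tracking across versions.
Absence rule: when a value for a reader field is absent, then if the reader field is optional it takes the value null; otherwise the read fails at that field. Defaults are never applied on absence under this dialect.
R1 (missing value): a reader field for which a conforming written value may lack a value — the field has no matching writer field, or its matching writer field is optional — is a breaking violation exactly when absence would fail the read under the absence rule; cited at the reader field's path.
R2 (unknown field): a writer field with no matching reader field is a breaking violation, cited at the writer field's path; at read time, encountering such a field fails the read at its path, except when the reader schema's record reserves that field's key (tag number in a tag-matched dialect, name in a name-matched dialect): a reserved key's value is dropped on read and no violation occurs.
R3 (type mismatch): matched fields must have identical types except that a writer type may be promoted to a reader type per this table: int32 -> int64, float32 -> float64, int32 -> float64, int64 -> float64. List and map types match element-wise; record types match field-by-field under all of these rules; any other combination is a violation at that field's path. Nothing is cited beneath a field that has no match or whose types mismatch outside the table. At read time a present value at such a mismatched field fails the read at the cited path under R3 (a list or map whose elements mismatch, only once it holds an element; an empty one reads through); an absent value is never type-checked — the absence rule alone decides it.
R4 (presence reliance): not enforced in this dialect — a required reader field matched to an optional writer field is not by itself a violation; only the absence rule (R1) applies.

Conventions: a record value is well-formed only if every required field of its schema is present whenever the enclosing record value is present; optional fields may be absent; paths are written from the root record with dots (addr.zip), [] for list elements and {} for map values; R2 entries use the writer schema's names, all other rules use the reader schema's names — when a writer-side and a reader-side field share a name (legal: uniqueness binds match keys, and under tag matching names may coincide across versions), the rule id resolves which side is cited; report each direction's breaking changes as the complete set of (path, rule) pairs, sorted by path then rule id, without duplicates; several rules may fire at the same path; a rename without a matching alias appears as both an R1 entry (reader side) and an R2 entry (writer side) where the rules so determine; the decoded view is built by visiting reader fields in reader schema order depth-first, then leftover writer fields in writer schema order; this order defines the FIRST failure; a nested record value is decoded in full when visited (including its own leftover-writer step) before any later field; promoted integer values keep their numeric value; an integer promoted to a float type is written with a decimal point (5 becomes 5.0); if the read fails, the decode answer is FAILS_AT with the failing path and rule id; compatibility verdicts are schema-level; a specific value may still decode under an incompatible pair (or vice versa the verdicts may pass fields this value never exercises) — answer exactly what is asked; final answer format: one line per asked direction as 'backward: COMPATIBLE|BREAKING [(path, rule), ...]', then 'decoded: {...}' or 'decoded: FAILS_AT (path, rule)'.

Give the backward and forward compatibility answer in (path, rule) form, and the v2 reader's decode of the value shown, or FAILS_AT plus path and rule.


the writer's type comes first in each Shipment pair
backward for Shipment (reader v2, writer v1):
  map<string, int32> -> map<string, int32>, writer required: scores aligns to scores
  int64 -> int32, writer optional: attempts aligns to attempts
  int32 -> int32, writer optional: age aligns to age
  enabled: no writer match
  int32 -> int32, writer optional: version aligns to version
  blob: no writer match
  int32 -> bytes, writer required: quantity aligns to quantity
  bool -> float64, writer optional: verified aligns to verified
  bytes -> int64, writer optional: avatar aligns to avatar
  rule R3 violated at attempts
  rule R3 violated at avatar
  rule R1 violated at blob
  rule R1 violated at enabled
  rule R3 violated at quantity
  rule R3 violated at verified
  => 6 violation(s): backward is BREAKING for Shipment
forward for Shipment (reader v1, writer v2):
  map<string, int32> -> map<string, int32>, writer required: scores aligns to scores
  int32 -> int64, writer optional: attempts aligns to attempts
  int32 -> int32, writer optional: age aligns to age
  int32 -> int32, writer optional: version aligns to version
  bytes -> int32, writer required: quantity aligns to quantity
  float64 -> bool, writer optional: verified aligns to verified
  int64 -> bytes, writer optional: avatar aligns to avatar
  writer field enabled has no reader counterpart
  writer field blob has no reader counterpart
  rule R3 violated at avatar
  rule R2 violated at blob
  rule R2 violated at enabled
  rule R3 violated at quantity
  rule R3 violated at verified
  => 5 violation(s): forward is BREAKING for Shipment
decode walk for Shipment under reader schema v2:
  scores := {"env": 100, "src": 0}
  attempts := null (not supplied -> null)
  age := null (not supplied -> null)
  read fails at enabled under R1 (no fill)
  => FAILS_AT (enabled, R1)

backward: BREAKING [(attempts, R3), (avatar, R3), (blob, R1), (enabled, R1), (quantity, R3), (verified, R3)]; forward: BREAKING [(avatar, R3), (blob, R2), (enabled, R2), (quantity, R3), (verified, R3)]; decoded: FAILS_AT (enabled, R1)


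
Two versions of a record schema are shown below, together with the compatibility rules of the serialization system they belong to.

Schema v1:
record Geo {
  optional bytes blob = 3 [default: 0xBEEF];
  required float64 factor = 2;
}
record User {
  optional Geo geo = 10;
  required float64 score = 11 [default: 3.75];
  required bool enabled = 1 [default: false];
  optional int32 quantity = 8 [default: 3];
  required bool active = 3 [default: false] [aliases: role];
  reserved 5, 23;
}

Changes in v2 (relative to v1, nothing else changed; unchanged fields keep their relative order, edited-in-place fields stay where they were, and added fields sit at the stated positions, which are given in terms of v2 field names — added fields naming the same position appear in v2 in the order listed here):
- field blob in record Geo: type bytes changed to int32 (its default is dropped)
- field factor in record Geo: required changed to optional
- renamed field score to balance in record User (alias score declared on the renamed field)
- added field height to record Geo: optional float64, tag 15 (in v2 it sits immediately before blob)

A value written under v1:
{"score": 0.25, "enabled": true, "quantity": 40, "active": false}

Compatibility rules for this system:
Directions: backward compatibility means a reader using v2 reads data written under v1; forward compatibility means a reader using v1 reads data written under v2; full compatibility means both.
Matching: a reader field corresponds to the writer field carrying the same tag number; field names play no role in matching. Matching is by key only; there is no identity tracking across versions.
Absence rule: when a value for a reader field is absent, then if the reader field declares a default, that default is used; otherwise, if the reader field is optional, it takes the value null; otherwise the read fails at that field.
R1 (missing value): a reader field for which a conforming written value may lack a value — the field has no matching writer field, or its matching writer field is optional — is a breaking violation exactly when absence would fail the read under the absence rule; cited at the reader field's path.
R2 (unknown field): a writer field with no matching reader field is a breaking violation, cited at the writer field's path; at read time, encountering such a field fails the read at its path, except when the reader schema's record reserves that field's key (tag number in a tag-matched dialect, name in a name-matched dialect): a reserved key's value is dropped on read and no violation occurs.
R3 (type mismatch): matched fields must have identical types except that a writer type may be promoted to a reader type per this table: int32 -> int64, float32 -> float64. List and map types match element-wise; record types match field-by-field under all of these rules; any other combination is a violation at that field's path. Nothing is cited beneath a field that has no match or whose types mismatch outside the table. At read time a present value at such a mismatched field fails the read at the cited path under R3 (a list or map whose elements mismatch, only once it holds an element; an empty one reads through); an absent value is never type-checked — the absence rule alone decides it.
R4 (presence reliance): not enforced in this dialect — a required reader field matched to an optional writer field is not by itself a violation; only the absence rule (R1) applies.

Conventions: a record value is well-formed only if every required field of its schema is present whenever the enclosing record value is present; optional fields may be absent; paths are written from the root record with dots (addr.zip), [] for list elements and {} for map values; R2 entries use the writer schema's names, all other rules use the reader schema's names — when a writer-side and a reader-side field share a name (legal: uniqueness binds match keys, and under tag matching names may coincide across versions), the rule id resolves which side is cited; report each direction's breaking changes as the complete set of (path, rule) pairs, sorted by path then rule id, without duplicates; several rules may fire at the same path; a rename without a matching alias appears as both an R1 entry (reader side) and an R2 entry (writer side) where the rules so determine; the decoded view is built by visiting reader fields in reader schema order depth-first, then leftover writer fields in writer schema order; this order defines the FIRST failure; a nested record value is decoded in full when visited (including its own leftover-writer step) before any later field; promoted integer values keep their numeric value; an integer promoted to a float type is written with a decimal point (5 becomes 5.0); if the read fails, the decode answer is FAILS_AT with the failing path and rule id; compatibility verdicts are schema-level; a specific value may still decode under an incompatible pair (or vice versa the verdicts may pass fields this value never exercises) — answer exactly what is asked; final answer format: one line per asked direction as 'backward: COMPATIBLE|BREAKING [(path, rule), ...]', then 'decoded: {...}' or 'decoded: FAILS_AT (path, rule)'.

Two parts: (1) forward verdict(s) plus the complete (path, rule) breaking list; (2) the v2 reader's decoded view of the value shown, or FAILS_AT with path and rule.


each type pair in User: writer, then reader
forward on User — v1 reading data written by v2:
  writer optional, Geo -> Geo: reader geo maps from writer geo
  writer required, float64 -> float64: reader score maps from writer balance
  writer required, bool -> bool: reader enabled maps from writer enabled
  writer optional, int32 -> int32: reader quantity maps from writer quantity
  writer required, bool -> bool: reader active maps from writer active
  writer optional, int32 -> bytes: reader geo.blob maps from writer geo.blob
  writer optional, float64 -> float64: reader geo.factor maps from writer geo.factor
  writer geo.height: unknown to reader
  breaking: (geo.blob, R3)
  breaking: (geo.factor, R1)
  breaking: (geo.height, R2)
  => forward verdict for User: BREAKING, 3 violation(s)
decode (reader v2):
  geo := null (absent, optional -> null)
  balance := 0.25 (from writer score)
  enabled := true
  quantity := 40
  active := false
  => decoded: {"geo": null, "balance": 0.25, "enabled": true, "quantity": 40, "active": false}

forward: BREAKING [(geo.blob, R3), (geo.factor, R1), (geo.height, R2)]; decoded: {"geo": null, "balance": 0.25, "enabled": true, "quantity": 40, "active": false}
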